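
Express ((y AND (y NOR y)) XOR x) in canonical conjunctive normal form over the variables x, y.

(x OR y) AND (x OR NOT y)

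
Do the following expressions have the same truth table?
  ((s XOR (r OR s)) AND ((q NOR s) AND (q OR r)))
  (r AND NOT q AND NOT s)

Yes, they are equivalent — the two output columns agree on all 8 assignments:
r | q | s | Expression 1 | Expression 2
---------------------------------------
0 | 0 | 0 | 0 | 0
0 | 0 | 1 | 0 | 0
0 | 1 | 0 | 0 | 0
0 | 1 | 1 | 0 | 0
1 | 0 | 0 | 1 | 1
1 | 0 | 1 | 0 | 0
1 | 1 | 0 | 0 | 0
1 | 1 | 1 | 0 | 0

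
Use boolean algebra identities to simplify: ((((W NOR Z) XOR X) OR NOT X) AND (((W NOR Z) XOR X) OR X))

By distribution ((E OR v) AND (E OR NOT v) = E):
= ((W NOR Z) XOR X)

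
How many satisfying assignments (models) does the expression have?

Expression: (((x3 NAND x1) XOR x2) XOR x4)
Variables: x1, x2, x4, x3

Satisfying assignments: (0,0,0,0), (0,0,0,1), (0,1,1,0), (0,1,1,1), (1,0,0,0), (1,0,1,1), (1,1,0,1), (1,1,1,0)
Count: 8 out of 16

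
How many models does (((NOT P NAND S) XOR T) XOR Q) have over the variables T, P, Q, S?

Satisfying assignments: (0,0,0,0), (0,0,1,1), (0,1,0,0), (0,1,0,1), (1,0,0,1), (1,0,1,0), (1,1,1,0), (1,1,1,1)
Count: 8 out of 16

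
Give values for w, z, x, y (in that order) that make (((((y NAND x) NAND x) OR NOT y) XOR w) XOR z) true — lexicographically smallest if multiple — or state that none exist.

w=0, z=0, x=0, y=0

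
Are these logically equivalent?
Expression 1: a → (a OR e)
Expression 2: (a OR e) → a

No, Converse is not equivalent to original (counterexample: e=1, a=0)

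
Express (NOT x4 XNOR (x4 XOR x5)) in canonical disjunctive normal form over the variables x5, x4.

(x5 AND NOT x4) OR (x5 AND x4)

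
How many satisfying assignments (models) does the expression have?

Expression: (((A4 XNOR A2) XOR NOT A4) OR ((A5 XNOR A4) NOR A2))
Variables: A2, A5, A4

Satisfying assignments: (0,0,1), (0,1,0), (1,0,0), (1,0,1), (1,1,0), (1,1,1)
Count: 6 out of 8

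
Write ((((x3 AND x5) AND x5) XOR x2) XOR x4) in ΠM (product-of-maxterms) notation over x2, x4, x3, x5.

ΠM(0, 1, 2, 7, 11, 12, 13, 14) = (x2 OR x4 OR x3 OR x5) AND (x2 OR x4 OR x3 OR NOT x5) AND (x2 OR x4 OR NOT x3 OR x5) AND (x2 OR NOT x4 OR NOT x3 OR NOT x5) AND (NOT x2 OR x4 OR NOT x3 OR NOT x5) AND (NOT x2 OR NOT x4 OR x3 OR x5) AND (NOT x2 OR NOT x4 OR x3 OR NOT x5) AND (NOT x2 OR NOT x4 OR NOT x3 OR x5)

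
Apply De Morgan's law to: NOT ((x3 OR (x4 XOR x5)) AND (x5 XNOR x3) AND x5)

NOT (x3 OR (x4 XOR x5)) OR NOT (x5 XNOR x3) OR NOT x5
De Morgan's: NOT(AND of terms) = OR of negations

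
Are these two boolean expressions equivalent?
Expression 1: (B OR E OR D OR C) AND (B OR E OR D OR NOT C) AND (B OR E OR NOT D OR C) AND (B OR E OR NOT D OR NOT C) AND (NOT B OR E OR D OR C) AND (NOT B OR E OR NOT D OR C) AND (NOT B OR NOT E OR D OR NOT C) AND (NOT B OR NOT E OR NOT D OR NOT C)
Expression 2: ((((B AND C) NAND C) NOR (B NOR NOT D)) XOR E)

Yes, they are equivalent — the two output columns agree on all 16 assignments:
B | E | D | C | Expression 1 | Expression 2
-------------------------------------------
0 | 0 | 0 | 0 | 0 | 0
0 | 0 | 0 | 1 | 0 | 0
0 | 0 | 1 | 0 | 0 | 0
0 | 0 | 1 | 1 | 0 | 0
0 | 1 | 0 | 0 | 1 | 1
0 | 1 | 0 | 1 | 1 | 1
0 | 1 | 1 | 0 | 1 | 1
0 | 1 | 1 | 1 | 1 | 1
1 | 0 | 0 | 0 | 0 | 0
1 | 0 | 0 | 1 | 1 | 1
1 | 0 | 1 | 0 | 0 | 0
1 | 0 | 1 | 1 | 1 | 1
1 | 1 | 0 | 0 | 1 | 1
1 | 1 | 0 | 1 | 0 | 0
1 | 1 | 1 | 0 | 1 | 1
1 | 1 | 1 | 1 | 0 | 0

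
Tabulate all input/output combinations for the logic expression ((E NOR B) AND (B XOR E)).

E | B | Output
--------------
0 | 0 | 0
0 | 1 | 0
1 | 0 | 0
1 | 1 | 0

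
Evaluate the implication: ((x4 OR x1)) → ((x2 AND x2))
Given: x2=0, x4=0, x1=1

Antecedent ((x4 OR x1)) = 1; consequent ((x2 AND x2)) = 0.
1 → 0 = 0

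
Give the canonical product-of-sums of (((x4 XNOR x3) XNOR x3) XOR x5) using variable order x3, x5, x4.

ΠM(0, 3, 4, 7) = (x3 OR x5 OR x4) AND (x3 OR NOT x5 OR NOT x4) AND (NOT x3 OR x5 OR x4) AND (NOT x3 OR NOT x5 OR NOT x4)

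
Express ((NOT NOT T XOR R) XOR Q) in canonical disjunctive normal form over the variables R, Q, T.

(NOT R AND NOT Q AND T) OR (NOT R AND Q AND NOT T) OR (R AND NOT Q AND NOT T) OR (R AND Q AND T)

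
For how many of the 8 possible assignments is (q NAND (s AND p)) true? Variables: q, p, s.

Satisfying assignments: (0,0,0), (0,0,1), (0,1,0), (0,1,1), (1,0,0), (1,0,1), (1,1,0)
Count: 7 out of 8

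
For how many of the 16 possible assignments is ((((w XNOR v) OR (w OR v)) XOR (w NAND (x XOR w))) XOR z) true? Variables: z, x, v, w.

Satisfying assignments: (0,0,0,1), (0,0,1,1), (1,0,0,0), (1,0,1,0), (1,1,0,0), (1,1,0,1), (1,1,1,0), (1,1,1,1)
Count: 8 out of 16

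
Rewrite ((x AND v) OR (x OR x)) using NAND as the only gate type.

((((x NAND v) NAND (x NAND v)) NAND ((x NAND v) NAND (x NAND v))) NAND (((x NAND x) NAND (x NAND x)) NAND ((x NAND x) NAND (x NAND x))))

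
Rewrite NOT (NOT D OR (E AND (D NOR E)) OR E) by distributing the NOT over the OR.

D AND NOT (E AND (D NOR E)) AND NOT E
De Morgan's: NOT(OR of terms) = AND of negations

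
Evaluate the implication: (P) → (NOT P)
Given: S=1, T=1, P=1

Antecedent (P) = 1; consequent (NOT P) = 0.
1 → 0 = 0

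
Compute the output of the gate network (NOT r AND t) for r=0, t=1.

Substituting: (NOT 0 AND 1)
= 1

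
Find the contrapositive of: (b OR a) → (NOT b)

Contrapositive: b → NOT (b OR a)
Note: A statement and its contrapositive are logically equivalent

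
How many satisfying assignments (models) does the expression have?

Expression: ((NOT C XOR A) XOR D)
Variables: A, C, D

Satisfying assignments: (0,0,0), (0,1,1), (1,0,1), (1,1,0)
Count: 4 out of 8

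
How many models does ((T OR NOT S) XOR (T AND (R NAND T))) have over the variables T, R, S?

Satisfying assignments: (0,0,0), (0,1,0), (1,1,0), (1,1,1)
Count: 4 out of 8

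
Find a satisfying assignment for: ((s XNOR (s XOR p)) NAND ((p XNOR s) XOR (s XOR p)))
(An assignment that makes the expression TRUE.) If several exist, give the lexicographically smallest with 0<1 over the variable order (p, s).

p=1, s=0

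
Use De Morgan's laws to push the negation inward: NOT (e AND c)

NOT e OR NOT c
De Morgan's: NOT(AND of terms) = OR of negations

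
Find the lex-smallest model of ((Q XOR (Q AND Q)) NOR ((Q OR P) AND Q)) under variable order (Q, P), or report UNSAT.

Q=0, P=0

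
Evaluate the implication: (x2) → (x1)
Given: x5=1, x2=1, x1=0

Antecedent (x2) = 1; consequent (x1) = 0.
1 → 0 = 0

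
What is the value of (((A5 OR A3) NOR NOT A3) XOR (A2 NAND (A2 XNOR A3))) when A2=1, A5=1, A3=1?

Substituting: (((1 OR 1) NOR NOT 1) XOR (1 NAND (1 XNOR 1)))
= 0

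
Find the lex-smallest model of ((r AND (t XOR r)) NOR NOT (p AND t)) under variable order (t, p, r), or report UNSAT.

t=1, p=1, r=0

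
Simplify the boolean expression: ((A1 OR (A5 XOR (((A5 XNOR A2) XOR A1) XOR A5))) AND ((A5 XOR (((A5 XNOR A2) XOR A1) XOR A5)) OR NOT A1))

By distribution ((E OR v) AND (E OR NOT v) = E) then XOR self-cancellation ((E XOR v) XOR v = E):
= ((A5 XNOR A2) XOR A1)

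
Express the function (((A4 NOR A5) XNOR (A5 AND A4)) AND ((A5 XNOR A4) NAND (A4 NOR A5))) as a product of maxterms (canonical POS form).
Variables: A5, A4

ΠM(0, 3) = (A5 OR A4) AND (NOT A5 OR NOT A4)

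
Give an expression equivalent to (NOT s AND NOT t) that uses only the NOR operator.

(((s NOR s) NOR (s NOR s)) NOR ((t NOR t) NOR (t NOR t)))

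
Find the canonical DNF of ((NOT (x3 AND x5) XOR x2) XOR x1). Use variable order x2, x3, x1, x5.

(NOT x2 AND NOT x3 AND NOT x1 AND NOT x5) OR (NOT x2 AND NOT x3 AND NOT x1 AND x5) OR (NOT x2 AND x3 AND NOT x1 AND NOT x5) OR (NOT x2 AND x3 AND x1 AND x5) OR (x2 AND NOT x3 AND x1 AND NOT x5) OR (x2 AND NOT x3 AND x1 AND x5) OR (x2 AND x3 AND NOT x1 AND x5) OR (x2 AND x3 AND x1 AND NOT x5)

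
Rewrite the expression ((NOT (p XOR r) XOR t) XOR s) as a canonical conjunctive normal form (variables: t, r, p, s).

(t OR r OR p OR NOT s) AND (t OR r OR NOT p OR s) AND (t OR NOT r OR p OR s) AND (t OR NOT r OR NOT p OR NOT s) AND (NOT t OR r OR p OR s) AND (NOT t OR r OR NOT p OR NOT s) AND (NOT t OR NOT r OR p OR NOT s) AND (NOT t OR NOT r OR NOT p OR s)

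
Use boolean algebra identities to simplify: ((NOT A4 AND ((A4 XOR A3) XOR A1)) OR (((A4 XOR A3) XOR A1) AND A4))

By distribution ((E AND v) OR (E AND NOT v) = E):
= ((A4 XOR A3) XOR A1)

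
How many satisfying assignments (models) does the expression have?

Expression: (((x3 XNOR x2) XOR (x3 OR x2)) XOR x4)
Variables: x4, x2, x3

Satisfying assignments: (0,0,0), (0,0,1), (0,1,0), (1,1,1)
Count: 4 out of 8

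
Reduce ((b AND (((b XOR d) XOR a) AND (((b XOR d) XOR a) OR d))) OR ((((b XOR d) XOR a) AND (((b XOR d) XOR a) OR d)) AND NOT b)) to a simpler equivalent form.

By distribution ((E AND v) OR (E AND NOT v) = E) then absorption (E AND (E OR v) = E):
= ((b XOR d) XOR a)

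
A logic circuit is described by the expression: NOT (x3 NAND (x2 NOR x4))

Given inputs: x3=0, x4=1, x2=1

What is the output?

Substituting: NOT (0 NAND (1 NOR 1))
= 0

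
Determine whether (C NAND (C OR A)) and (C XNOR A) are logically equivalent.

No. Counterexample: with C=0, A=1, Expression 1 = 1 but Expression 2 = 0.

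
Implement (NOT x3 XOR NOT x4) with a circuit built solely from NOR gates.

(((((x3 NOR x3) NOR (x4 NOR x4)) NOR ((x3 NOR x3) NOR (x4 NOR x4))) NOR (((x3 NOR x3) NOR (x4 NOR x4)) NOR ((x3 NOR x3) NOR (x4 NOR x4)))) NOR (((((x3 NOR x3) NOR (x3 NOR x3)) NOR ((x4 NOR x4) NOR (x4 NOR x4))) NOR (((x3 NOR x3) NOR (x3 NOR x3)) NOR ((x4 NOR x4) NOR (x4 NOR x4)))) NOR ((((x3 NOR x3) NOR (x3 NOR x3)) NOR ((x4 NOR x4) NOR (x4 NOR x4))) NOR (((x3 NOR x3) NOR (x3 NOR x3)) NOR ((x4 NOR x4) NOR (x4 NOR x4))))))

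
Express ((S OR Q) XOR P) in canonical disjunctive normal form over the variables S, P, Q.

(NOT S AND NOT P AND Q) OR (NOT S AND P AND NOT Q) OR (S AND NOT P AND NOT Q) OR (S AND NOT P AND Q)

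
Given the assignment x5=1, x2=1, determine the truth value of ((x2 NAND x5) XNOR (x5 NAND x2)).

Substituting: ((1 NAND 1) XNOR (1 NAND 1))
= 1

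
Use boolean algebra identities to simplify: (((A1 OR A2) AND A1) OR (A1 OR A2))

By absorption (E OR (E AND v) = E):
= (A1 OR A2)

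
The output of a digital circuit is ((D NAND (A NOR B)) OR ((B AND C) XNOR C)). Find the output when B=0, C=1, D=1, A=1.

Substituting: ((1 NAND (1 NOR 0)) OR ((0 AND 1) XNOR 1))
= 1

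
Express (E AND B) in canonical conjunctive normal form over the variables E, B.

(E OR B) AND (E OR NOT B) AND (NOT E OR B)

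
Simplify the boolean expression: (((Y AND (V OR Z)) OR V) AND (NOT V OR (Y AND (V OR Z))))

By distribution ((E OR v) AND (E OR NOT v) = E):
= (Y AND (V OR Z))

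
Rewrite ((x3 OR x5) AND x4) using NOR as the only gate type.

((((x3 NOR x5) NOR (x3 NOR x5)) NOR ((x3 NOR x5) NOR (x3 NOR x5))) NOR (x4 NOR x4))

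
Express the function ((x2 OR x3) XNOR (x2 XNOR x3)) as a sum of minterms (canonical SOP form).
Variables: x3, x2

Σm(3) = (x3 AND x2)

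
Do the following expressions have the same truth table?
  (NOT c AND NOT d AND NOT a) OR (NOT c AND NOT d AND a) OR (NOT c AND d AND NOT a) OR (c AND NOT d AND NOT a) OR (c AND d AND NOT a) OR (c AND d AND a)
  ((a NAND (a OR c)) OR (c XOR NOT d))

Yes, they are equivalent — the two output columns agree on all 8 assignments:
c | d | a | Expression 1 | Expression 2
---------------------------------------
0 | 0 | 0 | 1 | 1
0 | 0 | 1 | 1 | 1
0 | 1 | 0 | 1 | 1
0 | 1 | 1 | 0 | 0
1 | 0 | 0 | 1 | 1
1 | 0 | 1 | 0 | 0
1 | 1 | 0 | 1 | 1
1 | 1 | 1 | 1 | 1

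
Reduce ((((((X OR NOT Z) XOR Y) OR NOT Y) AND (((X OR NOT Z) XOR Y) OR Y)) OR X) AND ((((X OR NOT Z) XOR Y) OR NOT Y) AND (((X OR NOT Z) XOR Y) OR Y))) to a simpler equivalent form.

By absorption (E AND (E OR v) = E) then distribution ((E OR v) AND (E OR NOT v) = E):
= ((X OR NOT Z) XOR Y)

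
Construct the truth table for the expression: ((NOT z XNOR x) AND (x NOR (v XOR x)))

x | v | z | Output
------------------
0 | 0 | 0 | 0
0 | 0 | 1 | 1
0 | 1 | 0 | 0
0 | 1 | 1 | 0
1 | 0 | 0 | 0
1 | 0 | 1 | 0
1 | 1 | 0 | 0
1 | 1 | 1 | 0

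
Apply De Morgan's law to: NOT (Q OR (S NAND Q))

NOT Q AND NOT (S NAND Q)
De Morgan's: NOT(OR of terms) = AND of negations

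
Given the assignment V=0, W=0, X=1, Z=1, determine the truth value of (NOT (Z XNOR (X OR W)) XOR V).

Substituting: (NOT (1 XNOR (1 OR 0)) XOR 0)
= 0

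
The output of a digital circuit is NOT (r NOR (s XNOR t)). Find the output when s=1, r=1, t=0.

Substituting: NOT (1 NOR (1 XNOR 0))
= 1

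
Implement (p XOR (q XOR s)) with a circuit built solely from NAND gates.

((p NAND (p NAND ((q NAND (q NAND s)) NAND (s NAND (q NAND s))))) NAND (((q NAND (q NAND s)) NAND (s NAND (q NAND s))) NAND (p NAND ((q NAND (q NAND s)) NAND (s NAND (q NAND s))))))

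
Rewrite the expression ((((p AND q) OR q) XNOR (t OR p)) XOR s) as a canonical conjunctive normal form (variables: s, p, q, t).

(s OR p OR q OR NOT t) AND (s OR p OR NOT q OR t) AND (s OR NOT p OR q OR t) AND (s OR NOT p OR q OR NOT t) AND (NOT s OR p OR q OR t) AND (NOT s OR p OR NOT q OR NOT t) AND (NOT s OR NOT p OR NOT q OR t) AND (NOT s OR NOT p OR NOT q OR NOT t)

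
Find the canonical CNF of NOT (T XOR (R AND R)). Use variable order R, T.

(R OR NOT T) AND (NOT R OR T)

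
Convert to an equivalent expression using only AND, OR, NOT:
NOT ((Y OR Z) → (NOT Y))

(Y OR Z) AND Y
(Negated implication: NOT(A → B) = A AND NOT B)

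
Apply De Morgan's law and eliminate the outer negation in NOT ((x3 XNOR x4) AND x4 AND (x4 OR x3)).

NOT (x3 XNOR x4) OR NOT x4 OR NOT (x4 OR x3)
De Morgan's: NOT(AND of terms) = OR of negations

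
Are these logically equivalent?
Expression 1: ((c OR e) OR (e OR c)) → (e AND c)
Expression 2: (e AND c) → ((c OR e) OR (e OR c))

No, Converse is not equivalent to original (counterexample: e=0, c=1)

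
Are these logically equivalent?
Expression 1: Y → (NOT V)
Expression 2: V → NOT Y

Yes, Contrapositive is always equivalent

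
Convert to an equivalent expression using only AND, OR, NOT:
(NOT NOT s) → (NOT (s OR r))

NOT s OR (NOT (s OR r))
(Implication elimination: A → B = NOT A OR B)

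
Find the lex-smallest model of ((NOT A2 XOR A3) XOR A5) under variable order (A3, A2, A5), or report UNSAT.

A3=0, A2=0, A5=0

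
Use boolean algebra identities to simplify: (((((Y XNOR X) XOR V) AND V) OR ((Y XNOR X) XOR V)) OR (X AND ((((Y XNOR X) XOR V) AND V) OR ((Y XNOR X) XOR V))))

By absorption (E OR (E AND v) = E) then absorption (E OR (E AND v) = E):
= ((Y XNOR X) XOR V)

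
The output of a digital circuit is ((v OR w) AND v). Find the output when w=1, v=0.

Substituting: ((0 OR 1) AND 0)
= 0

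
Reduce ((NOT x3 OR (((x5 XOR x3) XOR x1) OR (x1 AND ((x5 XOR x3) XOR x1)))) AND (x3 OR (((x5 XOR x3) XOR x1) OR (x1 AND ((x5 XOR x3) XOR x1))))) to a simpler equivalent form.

By distribution ((E OR v) AND (E OR NOT v) = E) then absorption (E OR (E AND v) = E):
= ((x5 XOR x3) XOR x1)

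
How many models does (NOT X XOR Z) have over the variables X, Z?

Satisfying assignments: (0,0), (1,1)
Count: 2 out of 4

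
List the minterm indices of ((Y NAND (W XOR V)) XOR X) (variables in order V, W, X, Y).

Σm(0, 1, 4, 7, 8, 11, 12, 13) = (NOT V AND NOT W AND NOT X AND NOT Y) OR (NOT V AND NOT W AND NOT X AND Y) OR (NOT V AND W AND NOT X AND NOT Y) OR (NOT V AND W AND X AND Y) OR (V AND NOT W AND NOT X AND NOT Y) OR (V AND NOT W AND X AND Y) OR (V AND W AND NOT X AND NOT Y) OR (V AND W AND NOT X AND Y)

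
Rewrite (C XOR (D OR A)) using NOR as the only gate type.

((((C NOR ((D NOR A) NOR (D NOR A))) NOR (C NOR ((D NOR A) NOR (D NOR A)))) NOR ((C NOR ((D NOR A) NOR (D NOR A))) NOR (C NOR ((D NOR A) NOR (D NOR A))))) NOR ((((C NOR C) NOR (((D NOR A) NOR (D NOR A)) NOR ((D NOR A) NOR (D NOR A)))) NOR ((C NOR C) NOR (((D NOR A) NOR (D NOR A)) NOR ((D NOR A) NOR (D NOR A))))) NOR (((C NOR C) NOR (((D NOR A) NOR (D NOR A)) NOR ((D NOR A) NOR (D NOR A)))) NOR ((C NOR C) NOR (((D NOR A) NOR (D NOR A)) NOR ((D NOR A) NOR (D NOR A)))))))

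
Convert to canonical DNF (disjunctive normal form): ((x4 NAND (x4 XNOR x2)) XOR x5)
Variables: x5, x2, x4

(NOT x5 AND NOT x2 AND NOT x4) OR (NOT x5 AND NOT x2 AND x4) OR (NOT x5 AND x2 AND NOT x4) OR (x5 AND x2 AND x4)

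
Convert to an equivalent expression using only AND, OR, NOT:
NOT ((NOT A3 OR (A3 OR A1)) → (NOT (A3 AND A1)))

(NOT A3 OR (A3 OR A1)) AND (A3 AND A1)
(Negated implication: NOT(A → B) = A AND NOT B)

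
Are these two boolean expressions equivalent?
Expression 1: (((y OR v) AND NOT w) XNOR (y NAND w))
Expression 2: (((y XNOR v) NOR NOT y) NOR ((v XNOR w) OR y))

No. Counterexample: with w=0, y=1, v=0, Expression 1 = 1 but Expression 2 = 0.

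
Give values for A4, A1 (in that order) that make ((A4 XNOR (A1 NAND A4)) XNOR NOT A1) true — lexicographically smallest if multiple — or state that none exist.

A4=0, A1=1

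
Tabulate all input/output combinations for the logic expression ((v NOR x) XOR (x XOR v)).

v | x | Output
--------------
0 | 0 | 1
0 | 1 | 1
1 | 0 | 1
1 | 1 | 0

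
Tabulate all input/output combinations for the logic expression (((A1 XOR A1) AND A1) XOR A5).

A1 | A5 | Output
----------------
0 | 0 | 0
0 | 1 | 1
1 | 0 | 0
1 | 1 | 1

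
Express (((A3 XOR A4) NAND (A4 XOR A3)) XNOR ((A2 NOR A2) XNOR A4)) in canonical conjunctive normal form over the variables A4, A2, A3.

(A4 OR A2 OR A3) AND (A4 OR NOT A2 OR NOT A3) AND (NOT A4 OR A2 OR A3) AND (NOT A4 OR NOT A2 OR NOT A3)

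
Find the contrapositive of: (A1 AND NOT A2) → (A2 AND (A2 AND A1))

Contrapositive: NOT (A2 AND (A2 AND A1)) → NOT (A1 AND NOT A2)
Note: A statement and its contrapositive are logically equivalent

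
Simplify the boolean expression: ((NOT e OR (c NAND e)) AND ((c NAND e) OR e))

By distribution ((E OR v) AND (E OR NOT v) = E):
= (c NAND e)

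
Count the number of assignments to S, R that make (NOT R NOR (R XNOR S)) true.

Satisfying assignments: (0,1)
Count: 1 out of 4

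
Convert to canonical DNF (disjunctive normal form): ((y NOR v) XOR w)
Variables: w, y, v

(NOT w AND NOT y AND NOT v) OR (w AND NOT y AND v) OR (w AND y AND NOT v) OR (w AND y AND v)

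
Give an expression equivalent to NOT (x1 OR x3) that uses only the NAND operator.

(((x1 NAND x1) NAND (x3 NAND x3)) NAND ((x1 NAND x1) NAND (x3 NAND x3)))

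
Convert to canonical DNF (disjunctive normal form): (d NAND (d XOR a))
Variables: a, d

(NOT a AND NOT d) OR (a AND NOT d) OR (a AND d)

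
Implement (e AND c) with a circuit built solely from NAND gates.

((e NAND c) NAND (e NAND c))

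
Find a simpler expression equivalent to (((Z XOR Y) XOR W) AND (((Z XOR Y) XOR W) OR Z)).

By absorption (E AND (E OR v) = E):
= ((Z XOR Y) XOR W)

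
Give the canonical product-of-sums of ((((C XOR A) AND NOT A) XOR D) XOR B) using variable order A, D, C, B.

ΠM(0, 3, 5, 6, 8, 10, 13, 15) = (A OR D OR C OR B) AND (A OR D OR NOT C OR NOT B) AND (A OR NOT D OR C OR NOT B) AND (A OR NOT D OR NOT C OR B) AND (NOT A OR D OR C OR B) AND (NOT A OR D OR NOT C OR B) AND (NOT A OR NOT D OR C OR NOT B) AND (NOT A OR NOT D OR NOT C OR NOT B)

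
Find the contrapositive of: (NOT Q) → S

Contrapositive: NOT S → Q
Note: A statement and its contrapositive are logically equivalent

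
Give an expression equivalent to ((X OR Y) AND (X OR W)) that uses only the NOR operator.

((((X NOR Y) NOR (X NOR Y)) NOR ((X NOR Y) NOR (X NOR Y))) NOR (((X NOR W) NOR (X NOR W)) NOR ((X NOR W) NOR (X NOR W))))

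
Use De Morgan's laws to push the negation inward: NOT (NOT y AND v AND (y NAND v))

y OR NOT v OR NOT (y NAND v)
De Morgan's: NOT(AND of terms) = OR of negations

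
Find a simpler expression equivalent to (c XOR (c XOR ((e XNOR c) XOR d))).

By XOR self-cancellation ((E XOR v) XOR v = E):
= ((e XNOR c) XOR d)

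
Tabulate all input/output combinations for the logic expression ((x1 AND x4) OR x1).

x1 | x4 | Output
----------------
0 | 0 | 0
0 | 1 | 0
1 | 0 | 1
1 | 1 | 1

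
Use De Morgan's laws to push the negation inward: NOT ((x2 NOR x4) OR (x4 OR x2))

NOT (x2 NOR x4) AND NOT (x4 OR x2)
De Morgan's: NOT(OR of terms) = AND of negations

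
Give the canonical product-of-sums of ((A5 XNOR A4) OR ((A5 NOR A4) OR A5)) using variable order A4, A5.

ΠM(2) = (NOT A4 OR A5)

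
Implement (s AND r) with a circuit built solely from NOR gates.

((s NOR s) NOR (r NOR r))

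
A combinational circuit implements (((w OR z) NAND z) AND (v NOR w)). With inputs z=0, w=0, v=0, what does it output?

Substituting: (((0 OR 0) NAND 0) AND (0 NOR 0))
= 1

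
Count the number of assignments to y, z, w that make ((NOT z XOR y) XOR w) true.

Satisfying assignments: (0,0,0), (0,1,1), (1,0,1), (1,1,0)
Count: 4 out of 8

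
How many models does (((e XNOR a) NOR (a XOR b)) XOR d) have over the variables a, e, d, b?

Satisfying assignments: (0,0,1,0), (0,0,1,1), (0,1,0,0), (0,1,1,1), (1,0,0,1), (1,0,1,0), (1,1,1,0), (1,1,1,1)
Count: 8 out of 16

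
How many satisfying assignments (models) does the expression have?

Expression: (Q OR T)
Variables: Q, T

Satisfying assignments: (0,1), (1,0), (1,1)
Count: 3 out of 4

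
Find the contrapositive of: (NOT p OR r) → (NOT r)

Contrapositive: r → NOT (NOT p OR r)
Note: A statement and its contrapositive are logically equivalent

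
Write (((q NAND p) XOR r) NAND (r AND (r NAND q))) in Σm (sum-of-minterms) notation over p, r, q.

Σm(0, 1, 2, 3, 4, 5, 6, 7) = (NOT p AND NOT r AND NOT q) OR (NOT p AND NOT r AND q) OR (NOT p AND r AND NOT q) OR (NOT p AND r AND q) OR (p AND NOT r AND NOT q) OR (p AND NOT r AND q) OR (p AND r AND NOT q) OR (p AND r AND q)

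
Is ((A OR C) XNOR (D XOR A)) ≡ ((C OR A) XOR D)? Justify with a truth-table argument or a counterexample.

No. Counterexample: with C=0, D=0, A=0, Expression 1 = 1 but Expression 2 = 0.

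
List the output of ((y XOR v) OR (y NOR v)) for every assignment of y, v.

y | v | Output
--------------
0 | 0 | 1
0 | 1 | 1
1 | 0 | 1
1 | 1 | 0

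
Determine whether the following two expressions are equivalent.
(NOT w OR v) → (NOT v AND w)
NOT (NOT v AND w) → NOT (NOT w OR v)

Yes, Contrapositive is always equivalent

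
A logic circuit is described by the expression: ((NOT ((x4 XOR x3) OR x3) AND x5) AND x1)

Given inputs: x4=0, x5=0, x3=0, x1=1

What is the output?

Substituting: ((NOT ((0 XOR 0) OR 0) AND 0) AND 1)
= 0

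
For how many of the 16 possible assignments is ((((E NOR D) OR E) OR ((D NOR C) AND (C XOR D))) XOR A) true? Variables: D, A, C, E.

Satisfying assignments: (0,0,0,0), (0,0,0,1), (0,0,1,0), (0,0,1,1), (1,0,0,1), (1,0,1,1), (1,1,0,0), (1,1,1,0)
Count: 8 out of 16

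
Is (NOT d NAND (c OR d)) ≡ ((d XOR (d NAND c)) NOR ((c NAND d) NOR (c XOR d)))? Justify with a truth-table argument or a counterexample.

No. Counterexample: with c=0, d=0, Expression 1 = 1 but Expression 2 = 0.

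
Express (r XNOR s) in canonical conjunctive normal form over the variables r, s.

(r OR NOT s) AND (NOT r OR s)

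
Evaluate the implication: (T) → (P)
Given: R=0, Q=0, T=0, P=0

Antecedent (T) = 0; consequent (P) = 0.
0 → 0 = 1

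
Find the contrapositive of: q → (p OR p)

Contrapositive: NOT (p OR p) → NOT q
Note: A statement and its contrapositive are logically equivalent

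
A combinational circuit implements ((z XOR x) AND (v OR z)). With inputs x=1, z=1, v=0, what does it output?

Substituting: ((1 XOR 1) AND (0 OR 1))
= 0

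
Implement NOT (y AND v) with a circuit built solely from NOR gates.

(((y NOR y) NOR (v NOR v)) NOR ((y NOR y) NOR (v NOR v)))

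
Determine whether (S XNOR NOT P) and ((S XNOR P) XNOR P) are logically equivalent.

No. Counterexample: with S=0, P=1, Expression 1 = 1 but Expression 2 = 0.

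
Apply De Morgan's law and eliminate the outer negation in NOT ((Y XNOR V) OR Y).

NOT (Y XNOR V) AND NOT Y
De Morgan's: NOT(OR of terms) = AND of negations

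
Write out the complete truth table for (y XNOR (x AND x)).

y | x | Output
--------------
0 | 0 | 1
0 | 1 | 0
1 | 0 | 0
1 | 1 | 1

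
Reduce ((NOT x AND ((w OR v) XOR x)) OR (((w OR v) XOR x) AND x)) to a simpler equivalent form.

By distribution ((E AND v) OR (E AND NOT v) = E):
= ((w OR v) XOR x)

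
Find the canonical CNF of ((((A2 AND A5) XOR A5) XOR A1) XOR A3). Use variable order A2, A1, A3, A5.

(A2 OR A1 OR A3 OR A5) AND (A2 OR A1 OR NOT A3 OR NOT A5) AND (A2 OR NOT A1 OR A3 OR NOT A5) AND (A2 OR NOT A1 OR NOT A3 OR A5) AND (NOT A2 OR A1 OR A3 OR A5) AND (NOT A2 OR A1 OR A3 OR NOT A5) AND (NOT A2 OR NOT A1 OR NOT A3 OR A5) AND (NOT A2 OR NOT A1 OR NOT A3 OR NOT A5)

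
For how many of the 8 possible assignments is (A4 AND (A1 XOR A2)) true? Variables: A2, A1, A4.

Satisfying assignments: (0,1,1), (1,0,1)
Count: 2 out of 8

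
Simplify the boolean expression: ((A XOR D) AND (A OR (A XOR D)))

By absorption (E AND (E OR v) = E):
= (A XOR D)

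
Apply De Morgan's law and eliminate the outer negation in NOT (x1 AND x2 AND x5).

NOT x1 OR NOT x2 OR NOT x5
De Morgan's: NOT(AND of terms) = OR of negations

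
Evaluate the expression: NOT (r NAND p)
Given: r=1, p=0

Substituting: NOT (1 NAND 0)
= 0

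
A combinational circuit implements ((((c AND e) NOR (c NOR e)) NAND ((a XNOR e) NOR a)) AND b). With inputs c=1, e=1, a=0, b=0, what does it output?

Substituting: ((((1 AND 1) NOR (1 NOR 1)) NAND ((0 XNOR 1) NOR 0)) AND 0)
= 0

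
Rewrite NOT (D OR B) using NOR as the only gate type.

(((D NOR B) NOR (D NOR B)) NOR ((D NOR B) NOR (D NOR B)))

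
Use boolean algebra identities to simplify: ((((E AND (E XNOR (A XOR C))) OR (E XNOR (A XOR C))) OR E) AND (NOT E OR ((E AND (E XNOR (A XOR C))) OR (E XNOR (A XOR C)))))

By distribution ((E OR v) AND (E OR NOT v) = E) then absorption (E OR (E AND v) = E):
= (E XNOR (A XOR C))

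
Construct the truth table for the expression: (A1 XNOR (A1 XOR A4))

A1 | A4 | Output
----------------
0 | 0 | 1
0 | 1 | 0
1 | 0 | 1
1 | 1 | 0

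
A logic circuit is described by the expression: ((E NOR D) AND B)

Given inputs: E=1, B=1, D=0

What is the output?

Substituting: ((1 NOR 0) AND 1)
= 0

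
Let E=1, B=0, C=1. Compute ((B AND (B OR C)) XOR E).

Substituting: ((0 AND (0 OR 1)) XOR 1)
= 1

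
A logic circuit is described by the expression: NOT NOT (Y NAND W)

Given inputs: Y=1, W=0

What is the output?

Substituting: NOT NOT (1 NAND 0)
= 1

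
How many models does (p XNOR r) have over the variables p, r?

Satisfying assignments: (0,0), (1,1)
Count: 2 out of 4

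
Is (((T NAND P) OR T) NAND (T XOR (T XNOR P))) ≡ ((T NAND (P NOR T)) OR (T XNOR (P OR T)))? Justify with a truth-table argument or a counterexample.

No. Counterexample: with T=0, P=0, Expression 1 = 0 but Expression 2 = 1.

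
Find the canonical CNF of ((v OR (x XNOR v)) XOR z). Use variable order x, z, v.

(x OR NOT z OR v) AND (x OR NOT z OR NOT v) AND (NOT x OR z OR v) AND (NOT x OR NOT z OR NOT v)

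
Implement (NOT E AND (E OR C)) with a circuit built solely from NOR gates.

(((E NOR E) NOR (E NOR E)) NOR (((E NOR C) NOR (E NOR C)) NOR ((E NOR C) NOR (E NOR C))))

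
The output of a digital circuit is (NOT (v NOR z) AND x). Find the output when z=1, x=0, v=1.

Substituting: (NOT (1 NOR 1) AND 0)
= 0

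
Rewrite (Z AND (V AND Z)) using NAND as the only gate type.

((Z NAND ((V NAND Z) NAND (V NAND Z))) NAND (Z NAND ((V NAND Z) NAND (V NAND Z))))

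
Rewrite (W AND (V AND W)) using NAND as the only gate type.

((W NAND ((V NAND W) NAND (V NAND W))) NAND (W NAND ((V NAND W) NAND (V NAND W))))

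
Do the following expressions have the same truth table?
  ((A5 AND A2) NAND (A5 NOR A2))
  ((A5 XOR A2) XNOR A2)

No. Counterexample: with A2=0, A5=1, Expression 1 = 1 but Expression 2 = 0.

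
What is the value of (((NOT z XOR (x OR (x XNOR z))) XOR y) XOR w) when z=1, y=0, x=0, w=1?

Substituting: (((NOT 1 XOR (0 OR (0 XNOR 1))) XOR 0) XOR 1)
= 1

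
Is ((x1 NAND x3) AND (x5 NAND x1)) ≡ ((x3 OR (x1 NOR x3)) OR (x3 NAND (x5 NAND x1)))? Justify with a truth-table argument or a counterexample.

No. Counterexample: with x3=0, x5=1, x1=1, Expression 1 = 0 but Expression 2 = 1.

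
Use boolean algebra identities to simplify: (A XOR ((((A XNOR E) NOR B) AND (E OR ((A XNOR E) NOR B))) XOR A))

By XOR self-cancellation ((E XOR v) XOR v = E) then absorption (E AND (E OR v) = E):
= ((A XNOR E) NOR B)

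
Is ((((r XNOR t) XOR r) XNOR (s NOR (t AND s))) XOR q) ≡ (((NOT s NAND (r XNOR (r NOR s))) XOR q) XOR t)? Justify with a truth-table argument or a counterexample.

No. Counterexample: with r=0, q=0, s=1, t=0, Expression 1 = 0 but Expression 2 = 1.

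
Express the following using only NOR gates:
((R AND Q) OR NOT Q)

((((R NOR R) NOR (Q NOR Q)) NOR (Q NOR Q)) NOR (((R NOR R) NOR (Q NOR Q)) NOR (Q NOR Q)))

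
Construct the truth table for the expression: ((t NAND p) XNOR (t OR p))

p | t | Output
--------------
0 | 0 | 0
0 | 1 | 1
1 | 0 | 1
1 | 1 | 0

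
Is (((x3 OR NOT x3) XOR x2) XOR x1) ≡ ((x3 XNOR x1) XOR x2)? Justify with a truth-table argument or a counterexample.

No. Counterexample: with x3=1, x2=0, x1=0, Expression 1 = 1 but Expression 2 = 0.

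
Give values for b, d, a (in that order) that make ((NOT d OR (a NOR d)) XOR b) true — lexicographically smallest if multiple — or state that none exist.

b=0, d=0, a=0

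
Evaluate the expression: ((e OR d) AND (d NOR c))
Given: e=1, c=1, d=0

Substituting: ((1 OR 0) AND (0 NOR 1))
= 0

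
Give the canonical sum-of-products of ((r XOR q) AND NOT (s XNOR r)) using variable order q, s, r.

Σm(1, 6) = (NOT q AND NOT s AND r) OR (q AND s AND NOT r)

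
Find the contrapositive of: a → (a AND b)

Contrapositive: NOT (a AND b) → NOT a
Note: A statement and its contrapositive are logically equivalent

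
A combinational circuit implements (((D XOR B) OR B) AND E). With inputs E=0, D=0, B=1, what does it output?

Substituting: (((0 XOR 1) OR 1) AND 0)
= 0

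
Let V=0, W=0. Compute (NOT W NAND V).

Substituting: (NOT 0 NAND 0)
= 1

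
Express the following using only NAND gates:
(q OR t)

((q NAND q) NAND (t NAND t))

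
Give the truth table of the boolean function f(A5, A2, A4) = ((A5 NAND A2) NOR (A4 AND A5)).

A5 | A2 | A4 | Output
---------------------
0 | 0 | 0 | 0
0 | 0 | 1 | 0
0 | 1 | 0 | 0
0 | 1 | 1 | 0
1 | 0 | 0 | 0
1 | 0 | 1 | 0
1 | 1 | 0 | 1
1 | 1 | 1 | 0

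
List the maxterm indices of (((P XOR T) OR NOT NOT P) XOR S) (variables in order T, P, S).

ΠM(0, 3, 5, 7) = (T OR P OR S) AND (T OR NOT P OR NOT S) AND (NOT T OR P OR NOT S) AND (NOT T OR NOT P OR NOT S)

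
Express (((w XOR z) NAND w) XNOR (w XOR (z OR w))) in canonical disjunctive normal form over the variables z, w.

(NOT z AND w) OR (z AND NOT w)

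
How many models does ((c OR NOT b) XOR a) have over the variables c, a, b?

Satisfying assignments: (0,0,0), (0,1,1), (1,0,0), (1,0,1)
Count: 4 out of 8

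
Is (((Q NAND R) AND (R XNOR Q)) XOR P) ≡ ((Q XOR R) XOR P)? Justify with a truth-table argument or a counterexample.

No. Counterexample: with R=0, Q=0, P=0, Expression 1 = 1 but Expression 2 = 0.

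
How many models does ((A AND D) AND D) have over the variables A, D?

Satisfying assignments: (1,1)
Count: 1 out of 4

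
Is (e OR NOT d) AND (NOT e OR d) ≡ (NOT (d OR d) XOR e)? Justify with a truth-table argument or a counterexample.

Yes, they are equivalent — the two output columns agree on all 4 assignments:
e | d | Expression 1 | Expression 2
-----------------------------------
0 | 0 | 1 | 1
0 | 1 | 0 | 0
1 | 0 | 0 | 0
1 | 1 | 1 | 1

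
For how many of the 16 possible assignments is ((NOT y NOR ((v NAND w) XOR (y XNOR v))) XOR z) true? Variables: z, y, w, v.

Satisfying assignments: (0,1,0,1), (1,0,0,0), (1,0,0,1), (1,0,1,0), (1,0,1,1), (1,1,0,0), (1,1,1,0), (1,1,1,1)
Count: 8 out of 16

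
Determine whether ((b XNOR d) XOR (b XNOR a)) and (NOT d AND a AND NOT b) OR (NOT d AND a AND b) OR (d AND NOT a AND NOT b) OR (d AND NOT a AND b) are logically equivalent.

Yes, they are equivalent — the two output columns agree on all 8 assignments:
d | a | b | Expression 1 | Expression 2
---------------------------------------
0 | 0 | 0 | 0 | 0
0 | 0 | 1 | 0 | 0
0 | 1 | 0 | 1 | 1
0 | 1 | 1 | 1 | 1
1 | 0 | 0 | 1 | 1
1 | 0 | 1 | 1 | 1
1 | 1 | 0 | 0 | 0
1 | 1 | 1 | 0 | 0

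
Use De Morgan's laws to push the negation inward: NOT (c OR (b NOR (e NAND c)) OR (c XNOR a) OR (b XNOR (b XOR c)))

NOT c AND NOT (b NOR (e NAND c)) AND NOT (c XNOR a) AND NOT (b XNOR (b XOR c))
De Morgan's: NOT(OR of terms) = AND of negations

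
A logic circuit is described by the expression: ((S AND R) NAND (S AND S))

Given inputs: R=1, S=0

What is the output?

Substituting: ((0 AND 1) NAND (0 AND 0))
= 1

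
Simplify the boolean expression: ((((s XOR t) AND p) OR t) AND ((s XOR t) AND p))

By absorption (E AND (E OR v) = E):
= ((s XOR t) AND p)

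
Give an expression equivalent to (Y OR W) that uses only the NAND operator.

((Y NAND Y) NAND (W NAND W))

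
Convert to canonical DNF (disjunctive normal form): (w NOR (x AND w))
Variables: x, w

(NOT x AND NOT w) OR (x AND NOT w)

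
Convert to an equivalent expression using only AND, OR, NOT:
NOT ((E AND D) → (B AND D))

(E AND D) AND NOT (B AND D)
(Negated implication: NOT(A → B) = A AND NOT B)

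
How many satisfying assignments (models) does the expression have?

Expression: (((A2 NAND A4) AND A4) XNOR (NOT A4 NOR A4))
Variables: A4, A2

Satisfying assignments: (0,0), (0,1), (1,1)
Count: 3 out of 4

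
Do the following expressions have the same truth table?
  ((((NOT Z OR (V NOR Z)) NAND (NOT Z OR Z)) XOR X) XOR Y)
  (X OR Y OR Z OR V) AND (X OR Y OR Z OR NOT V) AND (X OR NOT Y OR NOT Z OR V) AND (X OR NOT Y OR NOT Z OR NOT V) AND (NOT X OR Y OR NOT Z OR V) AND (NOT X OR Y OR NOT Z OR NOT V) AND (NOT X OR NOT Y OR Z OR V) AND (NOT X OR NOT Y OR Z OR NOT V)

Yes, they are equivalent — the two output columns agree on all 16 assignments:
X | Y | Z | V | Expression 1 | Expression 2
-------------------------------------------
0 | 0 | 0 | 0 | 0 | 0
0 | 0 | 0 | 1 | 0 | 0
0 | 0 | 1 | 0 | 1 | 1
0 | 0 | 1 | 1 | 1 | 1
0 | 1 | 0 | 0 | 1 | 1
0 | 1 | 0 | 1 | 1 | 1
0 | 1 | 1 | 0 | 0 | 0
0 | 1 | 1 | 1 | 0 | 0
1 | 0 | 0 | 0 | 1 | 1
1 | 0 | 0 | 1 | 1 | 1
1 | 0 | 1 | 0 | 0 | 0
1 | 0 | 1 | 1 | 0 | 0
1 | 1 | 0 | 0 | 0 | 0
1 | 1 | 0 | 1 | 0 | 0
1 | 1 | 1 | 0 | 1 | 1
1 | 1 | 1 | 1 | 1 | 1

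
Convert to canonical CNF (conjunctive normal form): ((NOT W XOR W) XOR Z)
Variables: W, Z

(W OR NOT Z) AND (NOT W OR NOT Z)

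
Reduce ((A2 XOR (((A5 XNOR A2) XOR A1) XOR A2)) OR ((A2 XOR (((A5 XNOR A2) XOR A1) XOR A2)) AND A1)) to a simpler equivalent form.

By absorption (E OR (E AND v) = E) then XOR self-cancellation ((E XOR v) XOR v = E):
= ((A5 XNOR A2) XOR A1)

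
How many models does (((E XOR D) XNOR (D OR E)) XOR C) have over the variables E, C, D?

Satisfying assignments: (0,0,0), (0,0,1), (1,0,0), (1,1,1)
Count: 4 out of 8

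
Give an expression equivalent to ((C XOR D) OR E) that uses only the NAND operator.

((((C NAND (C NAND D)) NAND (D NAND (C NAND D))) NAND ((C NAND (C NAND D)) NAND (D NAND (C NAND D)))) NAND (E NAND E))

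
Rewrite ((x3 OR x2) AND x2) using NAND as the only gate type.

((((x3 NAND x3) NAND (x2 NAND x2)) NAND x2) NAND (((x3 NAND x3) NAND (x2 NAND x2)) NAND x2))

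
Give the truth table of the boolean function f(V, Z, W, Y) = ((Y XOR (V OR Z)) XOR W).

V | Z | W | Y | Output
----------------------
0 | 0 | 0 | 0 | 0
0 | 0 | 0 | 1 | 1
0 | 0 | 1 | 0 | 1
0 | 0 | 1 | 1 | 0
0 | 1 | 0 | 0 | 1
0 | 1 | 0 | 1 | 0
0 | 1 | 1 | 0 | 0
0 | 1 | 1 | 1 | 1
1 | 0 | 0 | 0 | 1
1 | 0 | 0 | 1 | 0
1 | 0 | 1 | 0 | 0
1 | 0 | 1 | 1 | 1
1 | 1 | 0 | 0 | 1
1 | 1 | 0 | 1 | 0
1 | 1 | 1 | 0 | 0
1 | 1 | 1 | 1 | 1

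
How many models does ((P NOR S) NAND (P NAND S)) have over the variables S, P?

Satisfying assignments: (0,1), (1,0), (1,1)
Count: 3 out of 4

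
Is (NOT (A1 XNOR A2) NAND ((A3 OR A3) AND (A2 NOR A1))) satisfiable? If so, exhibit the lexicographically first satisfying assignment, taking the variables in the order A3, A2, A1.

A3=0, A2=0, A1=0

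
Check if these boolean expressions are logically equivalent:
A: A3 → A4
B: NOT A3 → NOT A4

No, Inverse is not equivalent to original (counterexample: A1=0, A4=0, A3=1)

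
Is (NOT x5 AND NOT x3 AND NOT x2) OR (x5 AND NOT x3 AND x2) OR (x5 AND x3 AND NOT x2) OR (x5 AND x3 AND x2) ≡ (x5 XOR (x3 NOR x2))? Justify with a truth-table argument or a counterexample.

Yes, they are equivalent — the two output columns agree on all 8 assignments:
x5 | x3 | x2 | Expression 1 | Expression 2
------------------------------------------
0 | 0 | 0 | 1 | 1
0 | 0 | 1 | 0 | 0
0 | 1 | 0 | 0 | 0
0 | 1 | 1 | 0 | 0
1 | 0 | 0 | 0 | 0
1 | 0 | 1 | 1 | 1
1 | 1 | 0 | 1 | 1
1 | 1 | 1 | 1 | 1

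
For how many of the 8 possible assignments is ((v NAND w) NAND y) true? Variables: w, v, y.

Satisfying assignments: (0,0,0), (0,1,0), (1,0,0), (1,1,0), (1,1,1)
Count: 5 out of 8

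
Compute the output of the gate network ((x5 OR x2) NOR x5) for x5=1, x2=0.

Substituting: ((1 OR 0) NOR 1)
= 0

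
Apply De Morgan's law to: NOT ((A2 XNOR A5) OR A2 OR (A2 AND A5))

NOT (A2 XNOR A5) AND NOT A2 AND NOT (A2 AND A5)
De Morgan's: NOT(OR of terms) = AND of negations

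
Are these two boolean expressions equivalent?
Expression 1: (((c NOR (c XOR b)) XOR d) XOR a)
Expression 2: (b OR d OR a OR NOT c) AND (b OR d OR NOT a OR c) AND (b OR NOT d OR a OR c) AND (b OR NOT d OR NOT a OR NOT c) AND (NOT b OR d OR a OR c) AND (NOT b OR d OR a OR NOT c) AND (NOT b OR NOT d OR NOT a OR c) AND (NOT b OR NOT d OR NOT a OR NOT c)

Yes, they are equivalent — the two output columns agree on all 16 assignments:
b | d | a | c | Expression 1 | Expression 2
-------------------------------------------
0 | 0 | 0 | 0 | 1 | 1
0 | 0 | 0 | 1 | 0 | 0
0 | 0 | 1 | 0 | 0 | 0
0 | 0 | 1 | 1 | 1 | 1
0 | 1 | 0 | 0 | 0 | 0
0 | 1 | 0 | 1 | 1 | 1
0 | 1 | 1 | 0 | 1 | 1
0 | 1 | 1 | 1 | 0 | 0
1 | 0 | 0 | 0 | 0 | 0
1 | 0 | 0 | 1 | 0 | 0
1 | 0 | 1 | 0 | 1 | 1
1 | 0 | 1 | 1 | 1 | 1
1 | 1 | 0 | 0 | 1 | 1
1 | 1 | 0 | 1 | 1 | 1
1 | 1 | 1 | 0 | 0 | 0
1 | 1 | 1 | 1 | 0 | 0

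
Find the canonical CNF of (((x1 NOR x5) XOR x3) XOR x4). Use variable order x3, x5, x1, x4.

(x3 OR x5 OR x1 OR NOT x4) AND (x3 OR x5 OR NOT x1 OR x4) AND (x3 OR NOT x5 OR x1 OR x4) AND (x3 OR NOT x5 OR NOT x1 OR x4) AND (NOT x3 OR x5 OR x1 OR x4) AND (NOT x3 OR x5 OR NOT x1 OR NOT x4) AND (NOT x3 OR NOT x5 OR x1 OR NOT x4) AND (NOT x3 OR NOT x5 OR NOT x1 OR NOT x4)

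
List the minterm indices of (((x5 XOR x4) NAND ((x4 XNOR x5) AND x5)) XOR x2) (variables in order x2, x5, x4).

Σm(0, 1, 2, 3) = (NOT x2 AND NOT x5 AND NOT x4) OR (NOT x2 AND NOT x5 AND x4) OR (NOT x2 AND x5 AND NOT x4) OR (NOT x2 AND x5 AND x4)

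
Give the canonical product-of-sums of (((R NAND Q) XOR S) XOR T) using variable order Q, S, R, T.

ΠM(1, 3, 4, 6, 9, 10, 12, 15) = (Q OR S OR R OR NOT T) AND (Q OR S OR NOT R OR NOT T) AND (Q OR NOT S OR R OR T) AND (Q OR NOT S OR NOT R OR T) AND (NOT Q OR S OR R OR NOT T) AND (NOT Q OR S OR NOT R OR T) AND (NOT Q OR NOT S OR R OR T) AND (NOT Q OR NOT S OR NOT R OR NOT T)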